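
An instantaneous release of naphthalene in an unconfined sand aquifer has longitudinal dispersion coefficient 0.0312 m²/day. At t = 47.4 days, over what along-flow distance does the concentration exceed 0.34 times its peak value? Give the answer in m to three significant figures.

The plume is Gaussian with σ = √(2Dt) = √(2 × 0.0312 × 47.4) = 1.720 m.
C/C_peak = exp(−Δx²/(2σ²)) = 0.34 ⇒ Δx = σ·√(−2 ln 0.34) = 1.720 × 1.469 = 2.527 m.
Width = 2Δx = 5.05 m.

5.05 m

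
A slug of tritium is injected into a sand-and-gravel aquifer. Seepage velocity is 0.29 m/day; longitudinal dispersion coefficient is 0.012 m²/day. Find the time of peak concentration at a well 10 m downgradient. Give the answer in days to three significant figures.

34.3 days

For the 1D instantaneous-source solution, setting ∂C/∂t = 0 at fixed x gives v²t² + 2Dt − x² = 0, so t = (√(D² + v²x²) − D)/v².
√(D² + v²x²) = √(0.012² + 0.29² × 10²) = 2.900; v² = 0.0841.
t = (2.900 − 0.012)/0.0841 = 34.3 days (vs. the pure-advection estimate x/v = 34.5 d).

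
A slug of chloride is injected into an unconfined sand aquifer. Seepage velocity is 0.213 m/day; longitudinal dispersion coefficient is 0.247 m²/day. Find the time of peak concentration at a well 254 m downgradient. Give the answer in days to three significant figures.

For the 1D instantaneous-source solution, setting ∂C/∂t = 0 at fixed x gives v²t² + 2Dt − x² = 0, so t = (√(D² + v²x²) − D)/v².
√(D² + v²x²) = √(0.247² + 0.213² × 254²) = 54.10; v² = 0.045369.
t = (54.10 − 0.247)/0.045369 = 1190 days (vs. the pure-advection estimate x/v = 1190 d).

1190 days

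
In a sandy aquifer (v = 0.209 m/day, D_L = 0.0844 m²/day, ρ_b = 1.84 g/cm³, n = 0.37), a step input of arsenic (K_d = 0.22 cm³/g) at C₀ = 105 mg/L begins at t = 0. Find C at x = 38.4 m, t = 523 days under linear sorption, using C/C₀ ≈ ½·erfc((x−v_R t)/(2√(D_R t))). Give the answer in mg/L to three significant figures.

103 mg/L

Retardation factor R = 1 + ρ_b·K_d/n = 1 + 1.84 × 0.22/0.37 = 2.094.
Sorption retards both mechanisms: v_R = v/R = 0.09981 m/day, D_R = D/R = 0.04031 m²/day.
v_R·t = 0.09981 × 523 = 52.20063 m; 2√(D_R t) = 9.183 m; argument = (38.4 − 52.20063)/9.183 = -1.503.
C = C₀ × ½·erfc(-1.503) = 105 × 0.9832 = 103 mg/L.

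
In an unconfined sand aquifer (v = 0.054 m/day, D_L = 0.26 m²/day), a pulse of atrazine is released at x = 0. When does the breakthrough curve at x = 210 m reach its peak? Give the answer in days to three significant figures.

For the 1D instantaneous-source solution, setting ∂C/∂t = 0 at fixed x gives v²t² + 2Dt − x² = 0, so t = (√(D² + v²x²) − D)/v².
√(D² + v²x²) = √(0.26² + 0.054² × 210²) = 11.34; v² = 0.002916.
t = (11.34 − 0.26)/0.002916 = 3800 days (vs. the pure-advection estimate x/v = 3890 d).

3800 days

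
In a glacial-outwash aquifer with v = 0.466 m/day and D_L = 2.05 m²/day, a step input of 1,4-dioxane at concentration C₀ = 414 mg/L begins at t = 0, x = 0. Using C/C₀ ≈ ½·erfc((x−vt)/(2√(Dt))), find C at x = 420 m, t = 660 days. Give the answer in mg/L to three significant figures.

For a continuous step input, C/C₀ ≈ ½·erfc((x−vt)/(2√(Dt))).
vt = 0.466 × 660 = 307.56 m and 2√(Dt) = 2√(2.05 × 660) = 73.57 m.
Argument (x−vt)/(2√(Dt)) = (420 − 307.56)/73.57 = 1.528; ½·erfc(1.528) = 0.01535.
C = 414 × 0.01535 = 6.35 mg/L.

6.35 mg/L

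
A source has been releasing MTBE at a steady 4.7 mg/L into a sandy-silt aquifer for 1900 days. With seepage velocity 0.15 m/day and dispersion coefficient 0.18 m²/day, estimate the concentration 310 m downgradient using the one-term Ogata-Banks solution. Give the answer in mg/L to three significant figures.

0.797 mg/L

For a continuous step input, C/C₀ ≈ ½·erfc((x−vt)/(2√(Dt))).
vt = 0.15 × 1900 = 285 m and 2√(Dt) = 2√(0.18 × 1900) = 36.99 m.
Argument (x−vt)/(2√(Dt)) = (310 − 285)/36.99 = 0.6759; ½·erfc(0.6759) = 0.1696.
C = 4.7 × 0.1696 = 0.797 mg/L.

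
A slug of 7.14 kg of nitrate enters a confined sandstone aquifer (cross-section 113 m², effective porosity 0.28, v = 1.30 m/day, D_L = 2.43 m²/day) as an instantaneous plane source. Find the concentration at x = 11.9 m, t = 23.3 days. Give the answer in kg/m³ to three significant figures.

For an instantaneous plane source, C(x,t) = M/(n_e·A·√(4πDt)) · exp(−(x−vt)²/(4Dt)), with n_e·A the pore (flow) area.
Plume center vt = 1.30 × 23.3 = 30.29 m, so the well at 11.9 m is 18.39 m upgradient of the peak.
√(4πDt) = 26.67 m, giving peak height M/(n_e·A·√(4πDt)) = 7.14/(0.28 × 113 × 26.67) = 0.008461 kg/m³.
(x−vt)²/(4Dt) = (-18.39)²/(4 × 2.43 × 23.3) = 1.493; exp(−1.493) = 0.2247.
C = 0.008461 × 0.2247 = 0.00190 kg/m³.

0.00190 kg/m³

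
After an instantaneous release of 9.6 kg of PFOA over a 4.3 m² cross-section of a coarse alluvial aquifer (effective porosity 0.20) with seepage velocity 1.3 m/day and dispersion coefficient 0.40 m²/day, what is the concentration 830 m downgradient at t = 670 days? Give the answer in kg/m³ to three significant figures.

For an instantaneous plane source, C(x,t) = M/(n_e·A·√(4πDt)) · exp(−(x−vt)²/(4Dt)), with n_e·A the pore (flow) area.
Plume center vt = 1.3 × 670 = 871 m, so the well at 830 m is 41 m upgradient of the peak.
√(4πDt) = 58.03 m, giving peak height M/(n_e·A·√(4πDt)) = 9.6/(0.20 × 4.3 × 58.03) = 0.1924 kg/m³.
(x−vt)²/(4Dt) = (-41)²/(4 × 0.40 × 670) = 1.568; exp(−1.568) = 0.2085.
C = 0.1924 × 0.2085 = 0.0401 kg/m³.

0.0401 kg/m³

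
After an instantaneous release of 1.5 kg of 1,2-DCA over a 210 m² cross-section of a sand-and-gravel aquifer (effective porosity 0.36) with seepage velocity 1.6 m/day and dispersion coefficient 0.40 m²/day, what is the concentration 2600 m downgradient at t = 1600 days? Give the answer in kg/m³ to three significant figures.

For an instantaneous plane source, C(x,t) = M/(n_e·A·√(4πDt)) · exp(−(x−vt)²/(4Dt)), with n_e·A the pore (flow) area.
Plume center vt = 1.6 × 1600 = 2560 m, so the well at 2600 m is 40 m downgradient of the peak.
√(4πDt) = 89.68 m, giving peak height M/(n_e·A·√(4πDt)) = 1.5/(0.36 × 210 × 89.68) = 0.0002212 kg/m³.
(x−vt)²/(4Dt) = (40)²/(4 × 0.40 × 1600) = 0.6250; exp(−0.6250) = 0.5353.
C = 0.0002212 × 0.5353 = 0.000118 kg/m³.

0.000118 kg/m³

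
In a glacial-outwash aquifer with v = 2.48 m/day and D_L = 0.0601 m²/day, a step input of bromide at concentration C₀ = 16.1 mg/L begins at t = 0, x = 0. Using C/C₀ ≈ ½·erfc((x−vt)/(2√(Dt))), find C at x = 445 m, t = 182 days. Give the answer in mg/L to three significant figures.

For a continuous step input, C/C₀ ≈ ½·erfc((x−vt)/(2√(Dt))).
vt = 2.48 × 182 = 451.36 m and 2√(Dt) = 2√(0.0601 × 182) = 6.615 m.
Argument (x−vt)/(2√(Dt)) = (445 − 451.36)/6.615 = -0.9615; ½·erfc(-0.9615) = 0.9130.
C = 16.1 × 0.9130 = 14.7 mg/L.

14.7 mg/L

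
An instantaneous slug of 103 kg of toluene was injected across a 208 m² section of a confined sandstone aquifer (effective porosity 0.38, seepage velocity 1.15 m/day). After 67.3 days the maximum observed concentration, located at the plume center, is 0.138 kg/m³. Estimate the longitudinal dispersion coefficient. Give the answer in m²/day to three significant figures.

0.105 m²/day

At the plume center C_max = M/(n_e·A·√(4πDt)), so D = M²/(4πt·(n_e·A·C_max)²).
n_e·A·C_max = 0.38 × 208 × 0.138 = 10.91 kg/m.
D = 103²/(4π × 67.3 × 10.91²) = 0.105 m²/day.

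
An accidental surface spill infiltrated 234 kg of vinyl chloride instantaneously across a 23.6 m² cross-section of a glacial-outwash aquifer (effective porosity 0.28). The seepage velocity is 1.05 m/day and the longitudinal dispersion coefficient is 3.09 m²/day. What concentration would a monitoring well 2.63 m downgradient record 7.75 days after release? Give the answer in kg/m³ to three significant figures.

1.49 kg/m³

For an instantaneous plane source, C(x,t) = M/(n_e·A·√(4πDt)) · exp(−(x−vt)²/(4Dt)), with n_e·A the pore (flow) area.
Plume center vt = 1.05 × 7.75 = 8.1375 m, so the well at 2.63 m is 5.5075 m upgradient of the peak.
√(4πDt) = 17.35 m, giving peak height M/(n_e·A·√(4πDt)) = 234/(0.28 × 23.6 × 17.35) = 2.041 kg/m³.
(x−vt)²/(4Dt) = (-5.5075)²/(4 × 3.09 × 7.75) = 0.3167; exp(−0.3167) = 0.7285.
C = 2.041 × 0.7285 = 1.49 kg/m³.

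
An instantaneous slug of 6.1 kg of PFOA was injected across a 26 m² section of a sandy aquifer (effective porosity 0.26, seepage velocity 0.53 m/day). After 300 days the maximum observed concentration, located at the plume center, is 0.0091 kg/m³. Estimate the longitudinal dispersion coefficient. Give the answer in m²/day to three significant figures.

At the plume center C_max = M/(n_e·A·√(4πDt)), so D = M²/(4πt·(n_e·A·C_max)²).
n_e·A·C_max = 0.26 × 26 × 0.0091 = 0.06152 kg/m.
D = 6.1²/(4π × 300 × 0.06152²) = 2.61 m²/day.

2.61 m²/day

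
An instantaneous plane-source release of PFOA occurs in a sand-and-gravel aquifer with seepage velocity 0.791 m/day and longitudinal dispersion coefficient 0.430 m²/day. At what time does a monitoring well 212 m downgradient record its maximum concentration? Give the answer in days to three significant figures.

267 days

For the 1D instantaneous-source solution, setting ∂C/∂t = 0 at fixed x gives v²t² + 2Dt − x² = 0, so t = (√(D² + v²x²) − D)/v².
√(D² + v²x²) = √(0.430² + 0.791² × 212²) = 167.7; v² = 0.625681.
t = (167.7 − 0.430)/0.625681 = 267 days (vs. the pure-advection estimate x/v = 268 d).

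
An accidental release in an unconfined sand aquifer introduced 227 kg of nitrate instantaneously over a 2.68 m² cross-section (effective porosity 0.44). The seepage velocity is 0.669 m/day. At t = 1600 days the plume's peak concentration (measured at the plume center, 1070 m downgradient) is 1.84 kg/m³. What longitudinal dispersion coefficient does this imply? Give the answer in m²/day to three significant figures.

0.544 m²/day

At the plume center C_max = M/(n_e·A·√(4πDt)), so D = M²/(4πt·(n_e·A·C_max)²).
n_e·A·C_max = 0.44 × 2.68 × 1.84 = 2.170 kg/m.
D = 227²/(4π × 1600 × 2.170²) = 0.544 m²/day.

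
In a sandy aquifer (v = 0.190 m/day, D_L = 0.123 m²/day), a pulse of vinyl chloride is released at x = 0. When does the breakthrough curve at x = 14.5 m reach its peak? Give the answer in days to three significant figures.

73.0 days

For the 1D instantaneous-source solution, setting ∂C/∂t = 0 at fixed x gives v²t² + 2Dt − x² = 0, so t = (√(D² + v²x²) − D)/v².
√(D² + v²x²) = √(0.123² + 0.190² × 14.5²) = 2.758; v² = 0.0361.
t = (2.758 − 0.123)/0.0361 = 73.0 days (vs. the pure-advection estimate x/v = 76.3 d).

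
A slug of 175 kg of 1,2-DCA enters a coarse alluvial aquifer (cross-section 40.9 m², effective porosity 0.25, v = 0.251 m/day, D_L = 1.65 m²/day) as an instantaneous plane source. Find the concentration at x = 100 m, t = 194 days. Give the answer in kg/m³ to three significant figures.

0.0345 kg/m³

For an instantaneous plane source, C(x,t) = M/(n_e·A·√(4πDt)) · exp(−(x−vt)²/(4Dt)), with n_e·A the pore (flow) area.
Plume center vt = 0.251 × 194 = 48.694 m, so the well at 100 m is 51.306 m downgradient of the peak.
√(4πDt) = 63.42 m, giving peak height M/(n_e·A·√(4πDt)) = 175/(0.25 × 40.9 × 63.42) = 0.2699 kg/m³.
(x−vt)²/(4Dt) = (51.306)²/(4 × 1.65 × 194) = 2.056; exp(−2.056) = 0.1280.
C = 0.2699 × 0.1280 = 0.0345 kg/m³.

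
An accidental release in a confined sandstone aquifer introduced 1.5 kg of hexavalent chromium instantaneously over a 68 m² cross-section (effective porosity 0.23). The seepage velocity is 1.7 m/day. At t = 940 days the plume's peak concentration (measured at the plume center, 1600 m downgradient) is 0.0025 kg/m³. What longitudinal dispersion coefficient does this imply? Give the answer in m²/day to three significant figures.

0.125 m²/day

At the plume center C_max = M/(n_e·A·√(4πDt)), so D = M²/(4πt·(n_e·A·C_max)²).
n_e·A·C_max = 0.23 × 68 × 0.0025 = 0.03910 kg/m.
D = 1.5²/(4π × 940 × 0.03910²) = 0.125 m²/day.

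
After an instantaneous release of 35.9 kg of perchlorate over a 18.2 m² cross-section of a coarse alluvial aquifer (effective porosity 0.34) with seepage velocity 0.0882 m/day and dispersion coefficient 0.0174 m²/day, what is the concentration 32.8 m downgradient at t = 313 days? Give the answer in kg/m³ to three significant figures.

0.203 kg/m³

For an instantaneous plane source, C(x,t) = M/(n_e·A·√(4πDt)) · exp(−(x−vt)²/(4Dt)), with n_e·A the pore (flow) area.
Plume center vt = 0.0882 × 313 = 27.6066 m, so the well at 32.8 m is 5.1934 m downgradient of the peak.
√(4πDt) = 8.273 m, giving peak height M/(n_e·A·√(4πDt)) = 35.9/(0.34 × 18.2 × 8.273) = 0.7013 kg/m³.
(x−vt)²/(4Dt) = (5.1934)²/(4 × 0.0174 × 313) = 1.238; exp(−1.238) = 0.2900.
C = 0.7013 × 0.2900 = 0.203 kg/m³.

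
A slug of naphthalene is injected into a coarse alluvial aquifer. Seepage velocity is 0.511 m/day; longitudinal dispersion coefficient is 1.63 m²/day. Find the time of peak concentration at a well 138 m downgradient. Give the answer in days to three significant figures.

For the 1D instantaneous-source solution, setting ∂C/∂t = 0 at fixed x gives v²t² + 2Dt − x² = 0, so t = (√(D² + v²x²) − D)/v².
√(D² + v²x²) = √(1.63² + 0.511² × 138²) = 70.54; v² = 0.261121.
t = (70.54 − 1.63)/0.261121 = 264 days (vs. the pure-advection estimate x/v = 270 d).

264 days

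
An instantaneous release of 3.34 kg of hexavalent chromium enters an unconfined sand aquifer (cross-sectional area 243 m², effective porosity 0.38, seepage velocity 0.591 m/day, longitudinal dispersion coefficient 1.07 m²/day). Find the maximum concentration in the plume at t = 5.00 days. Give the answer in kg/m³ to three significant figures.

The peak of an instantaneous 1D plume sits at x = vt; there the Gaussian factor is 1 and C_max = M/(n_e·A·√(4πDt)), where n_e·A is the pore area the mass is dissolved in.
√(4πDt) = √(4π × 1.07 × 5.00) = 8.199 m, so C_max = 3.34/(0.38 × 243 × 8.199) = 0.00441 kg/m³.

0.00441 kg/m³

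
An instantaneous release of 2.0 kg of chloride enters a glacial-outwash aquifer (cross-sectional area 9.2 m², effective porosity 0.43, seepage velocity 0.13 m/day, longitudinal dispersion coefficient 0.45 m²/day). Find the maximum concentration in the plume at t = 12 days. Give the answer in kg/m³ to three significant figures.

The peak of an instantaneous 1D plume sits at x = vt; there the Gaussian factor is 1 and C_max = M/(n_e·A·√(4πDt)), where n_e·A is the pore area the mass is dissolved in.
√(4πDt) = √(4π × 0.45 × 12) = 8.238 m, so C_max = 2.0/(0.43 × 9.2 × 8.238) = 0.0614 kg/m³.

0.0614 kg/m³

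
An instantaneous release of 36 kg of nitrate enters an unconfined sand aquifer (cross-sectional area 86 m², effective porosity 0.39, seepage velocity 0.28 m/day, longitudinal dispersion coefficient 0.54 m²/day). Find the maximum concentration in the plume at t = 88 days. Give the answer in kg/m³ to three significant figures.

0.0439 kg/m³

The peak of an instantaneous 1D plume sits at x = vt; there the Gaussian factor is 1 and C_max = M/(n_e·A·√(4πDt)), where n_e·A is the pore area the mass is dissolved in.
√(4πDt) = √(4π × 0.54 × 88) = 24.44 m, so C_max = 36/(0.39 × 86 × 24.44) = 0.0439 kg/m³.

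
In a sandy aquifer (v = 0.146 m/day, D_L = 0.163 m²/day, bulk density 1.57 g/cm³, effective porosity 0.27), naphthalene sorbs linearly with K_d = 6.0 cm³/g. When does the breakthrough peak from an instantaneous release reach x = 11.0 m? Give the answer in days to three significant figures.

2440 days

Retardation factor R = 1 + ρ_b·K_d/n = 1 + 1.57 × 6.0/0.27 = 35.89.
Sorption retards both mechanisms: v_R = v/R = 0.004068 m/day, D_R = D/R = 0.004542 m²/day.
Peak time from v_R²t² + 2D_R t − x² = 0: t = (√(D_R² + v_R²x²) − D_R)/v_R².
√(D_R² + v_R²x²) = √(0.004542² + 0.004068² × 11.0²) = 0.04498; v_R² = 1.655e-05.
t = (0.04498 − 0.004542)/1.655e-05 = 2440 days.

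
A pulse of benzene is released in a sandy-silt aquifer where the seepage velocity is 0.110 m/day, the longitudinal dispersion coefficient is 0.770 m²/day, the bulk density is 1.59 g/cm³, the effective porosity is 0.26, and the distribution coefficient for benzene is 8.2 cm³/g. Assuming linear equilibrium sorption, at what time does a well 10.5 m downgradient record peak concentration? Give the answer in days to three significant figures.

Retardation factor R = 1 + ρ_b·K_d/n = 1 + 1.59 × 8.2/0.26 = 51.15.
Sorption retards both mechanisms: v_R = v/R = 0.002151 m/day, D_R = D/R = 0.01505 m²/day.
Peak time from v_R²t² + 2D_R t − x² = 0: t = (√(D_R² + v_R²x²) − D_R)/v_R².
√(D_R² + v_R²x²) = √(0.01505² + 0.002151² × 10.5²) = 0.02714; v_R² = 4.627e-06.
t = (0.02714 − 0.01505)/4.627e-06 = 2610 days.

2610 days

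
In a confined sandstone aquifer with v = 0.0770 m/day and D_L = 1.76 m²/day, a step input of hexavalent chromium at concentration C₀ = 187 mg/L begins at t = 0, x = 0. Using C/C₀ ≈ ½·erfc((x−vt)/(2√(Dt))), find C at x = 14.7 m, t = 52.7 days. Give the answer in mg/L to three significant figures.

For a continuous step input, C/C₀ ≈ ½·erfc((x−vt)/(2√(Dt))).
vt = 0.0770 × 52.7 = 4.0579 m and 2√(Dt) = 2√(1.76 × 52.7) = 19.26 m.
Argument (x−vt)/(2√(Dt)) = (14.7 − 4.0579)/19.26 = 0.5525; ½·erfc(0.5525) = 0.2173.
C = 187 × 0.2173 = 40.6 mg/L.

40.6 mg/L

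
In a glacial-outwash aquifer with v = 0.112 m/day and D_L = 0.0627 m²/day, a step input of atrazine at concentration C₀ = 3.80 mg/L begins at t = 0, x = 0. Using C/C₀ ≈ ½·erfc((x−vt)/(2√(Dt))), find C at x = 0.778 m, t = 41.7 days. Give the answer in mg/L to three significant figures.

For a continuous step input, C/C₀ ≈ ½·erfc((x−vt)/(2√(Dt))).
vt = 0.112 × 41.7 = 4.6704 m and 2√(Dt) = 2√(0.0627 × 41.7) = 3.234 m.
Argument (x−vt)/(2√(Dt)) = (0.778 − 4.6704)/3.234 = -1.204; ½·erfc(-1.204) = 0.9557.
C = 3.80 × 0.9557 = 3.63 mg/L.

3.63 mg/L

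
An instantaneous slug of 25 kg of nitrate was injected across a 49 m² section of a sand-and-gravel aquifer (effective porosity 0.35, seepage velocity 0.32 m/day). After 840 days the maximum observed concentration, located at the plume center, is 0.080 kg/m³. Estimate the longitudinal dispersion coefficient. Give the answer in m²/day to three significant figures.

0.0315 m²/day

At the plume center C_max = M/(n_e·A·√(4πDt)), so D = M²/(4πt·(n_e·A·C_max)²).
n_e·A·C_max = 0.35 × 49 × 0.080 = 1.372 kg/m.
D = 25²/(4π × 840 × 1.372²) = 0.0315 m²/day.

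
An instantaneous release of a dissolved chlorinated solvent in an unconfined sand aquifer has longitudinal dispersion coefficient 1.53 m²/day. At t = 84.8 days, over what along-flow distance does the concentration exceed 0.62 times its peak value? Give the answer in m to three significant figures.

The plume is Gaussian with σ = √(2Dt) = √(2 × 1.53 × 84.8) = 16.11 m.
C/C_peak = exp(−Δx²/(2σ²)) = 0.62 ⇒ Δx = σ·√(−2 ln 0.62) = 16.11 × 0.9778 = 15.75 m.
Width = 2Δx = 31.5 m.

31.5 m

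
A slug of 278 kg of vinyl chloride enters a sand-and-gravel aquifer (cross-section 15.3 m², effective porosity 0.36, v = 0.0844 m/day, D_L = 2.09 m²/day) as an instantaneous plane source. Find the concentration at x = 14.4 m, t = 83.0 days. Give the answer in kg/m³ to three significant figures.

For an instantaneous plane source, C(x,t) = M/(n_e·A·√(4πDt)) · exp(−(x−vt)²/(4Dt)), with n_e·A the pore (flow) area.
Plume center vt = 0.0844 × 83.0 = 7.0052 m, so the well at 14.4 m is 7.3948 m downgradient of the peak.
√(4πDt) = 46.69 m, giving peak height M/(n_e·A·√(4πDt)) = 278/(0.36 × 15.3 × 46.69) = 1.081 kg/m³.
(x−vt)²/(4Dt) = (7.3948)²/(4 × 2.09 × 83.0) = 0.07881; exp(−0.07881) = 0.9242.
C = 1.081 × 0.9242 = 0.999 kg/m³.

0.999 kg/m³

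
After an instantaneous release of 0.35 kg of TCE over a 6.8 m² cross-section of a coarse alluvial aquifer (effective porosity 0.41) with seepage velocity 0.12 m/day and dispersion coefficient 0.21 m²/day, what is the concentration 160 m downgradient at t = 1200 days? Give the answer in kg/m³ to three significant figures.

0.00173 kg/m³

For an instantaneous plane source, C(x,t) = M/(n_e·A·√(4πDt)) · exp(−(x−vt)²/(4Dt)), with n_e·A the pore (flow) area.
Plume center vt = 0.12 × 1200 = 144 m, so the well at 160 m is 16 m downgradient of the peak.
√(4πDt) = 56.27 m, giving peak height M/(n_e·A·√(4πDt)) = 0.35/(0.41 × 6.8 × 56.27) = 0.002231 kg/m³.
(x−vt)²/(4Dt) = (16)²/(4 × 0.21 × 1200) = 0.2540; exp(−0.2540) = 0.7757.
C = 0.002231 × 0.7757 = 0.00173 kg/m³.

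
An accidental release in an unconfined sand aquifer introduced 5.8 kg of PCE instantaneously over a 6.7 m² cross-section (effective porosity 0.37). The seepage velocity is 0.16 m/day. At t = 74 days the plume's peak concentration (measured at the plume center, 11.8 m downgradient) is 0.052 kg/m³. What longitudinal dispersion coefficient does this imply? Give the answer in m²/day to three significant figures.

At the plume center C_max = M/(n_e·A·√(4πDt)), so D = M²/(4πt·(n_e·A·C_max)²).
n_e·A·C_max = 0.37 × 6.7 × 0.052 = 0.1289 kg/m.
D = 5.8²/(4π × 74 × 0.1289²) = 2.18 m²/day.

2.18 m²/day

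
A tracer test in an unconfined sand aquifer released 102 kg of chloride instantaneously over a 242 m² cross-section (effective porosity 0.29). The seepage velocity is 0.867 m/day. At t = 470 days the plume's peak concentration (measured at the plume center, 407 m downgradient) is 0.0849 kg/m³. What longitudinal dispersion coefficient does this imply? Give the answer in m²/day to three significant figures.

At the plume center C_max = M/(n_e·A·√(4πDt)), so D = M²/(4πt·(n_e·A·C_max)²).
n_e·A·C_max = 0.29 × 242 × 0.0849 = 5.958 kg/m.
D = 102²/(4π × 470 × 5.958²) = 0.0496 m²/day.

0.0496 m²/day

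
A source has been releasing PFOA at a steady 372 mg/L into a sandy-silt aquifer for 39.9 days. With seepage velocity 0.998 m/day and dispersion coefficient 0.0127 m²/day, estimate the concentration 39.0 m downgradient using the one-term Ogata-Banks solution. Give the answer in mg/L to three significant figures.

295 mg/L

For a continuous step input, C/C₀ ≈ ½·erfc((x−vt)/(2√(Dt))).
vt = 0.998 × 39.9 = 39.8202 m and 2√(Dt) = 2√(0.0127 × 39.9) = 1.424 m.
Argument (x−vt)/(2√(Dt)) = (39.0 − 39.8202)/1.424 = -0.5760; ½·erfc(-0.5760) = 0.7923.
C = 372 × 0.7923 = 295 mg/L.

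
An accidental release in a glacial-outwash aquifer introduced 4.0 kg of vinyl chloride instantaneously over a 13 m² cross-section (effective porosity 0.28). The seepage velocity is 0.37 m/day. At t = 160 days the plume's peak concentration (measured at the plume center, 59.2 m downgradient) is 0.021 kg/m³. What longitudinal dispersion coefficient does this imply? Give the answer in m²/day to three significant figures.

At the plume center C_max = M/(n_e·A·√(4πDt)), so D = M²/(4πt·(n_e·A·C_max)²).
n_e·A·C_max = 0.28 × 13 × 0.021 = 0.07644 kg/m.
D = 4.0²/(4π × 160 × 0.07644²) = 1.36 m²/day.

1.36 m²/day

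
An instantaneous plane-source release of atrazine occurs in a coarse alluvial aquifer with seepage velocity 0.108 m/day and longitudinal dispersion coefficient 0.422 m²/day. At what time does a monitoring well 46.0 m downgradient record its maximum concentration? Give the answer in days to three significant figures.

For the 1D instantaneous-source solution, setting ∂C/∂t = 0 at fixed x gives v²t² + 2Dt − x² = 0, so t = (√(D² + v²x²) − D)/v².
√(D² + v²x²) = √(0.422² + 0.108² × 46.0²) = 4.986; v² = 0.011664.
t = (4.986 − 0.422)/0.011664 = 391 days (vs. the pure-advection estimate x/v = 426 d).

391 days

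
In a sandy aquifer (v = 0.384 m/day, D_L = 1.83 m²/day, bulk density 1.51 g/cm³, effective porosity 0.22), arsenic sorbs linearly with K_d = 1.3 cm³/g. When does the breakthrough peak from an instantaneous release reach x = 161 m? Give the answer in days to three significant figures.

Retardation factor R = 1 + ρ_b·K_d/n = 1 + 1.51 × 1.3/0.22 = 9.923.
Sorption retards both mechanisms: v_R = v/R = 0.03870 m/day, D_R = D/R = 0.1844 m²/day.
Peak time from v_R²t² + 2D_R t − x² = 0: t = (√(D_R² + v_R²x²) − D_R)/v_R².
√(D_R² + v_R²x²) = √(0.1844² + 0.03870² × 161²) = 6.233; v_R² = 0.001498.
t = (6.233 − 0.1844)/0.001498 = 4040 days.

4040 days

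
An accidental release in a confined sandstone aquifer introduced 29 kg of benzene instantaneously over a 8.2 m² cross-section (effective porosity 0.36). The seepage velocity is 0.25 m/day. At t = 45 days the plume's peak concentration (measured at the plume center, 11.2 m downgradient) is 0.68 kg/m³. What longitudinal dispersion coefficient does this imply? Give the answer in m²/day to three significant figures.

0.369 m²/day

At the plume center C_max = M/(n_e·A·√(4πDt)), so D = M²/(4πt·(n_e·A·C_max)²).
n_e·A·C_max = 0.36 × 8.2 × 0.68 = 2.007 kg/m.
D = 29²/(4π × 45 × 2.007²) = 0.369 m²/day.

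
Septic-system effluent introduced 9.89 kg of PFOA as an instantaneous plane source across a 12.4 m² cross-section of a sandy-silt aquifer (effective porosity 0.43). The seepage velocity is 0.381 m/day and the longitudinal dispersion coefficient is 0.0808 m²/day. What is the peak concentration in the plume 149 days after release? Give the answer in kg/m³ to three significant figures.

0.151 kg/m³

The peak of an instantaneous 1D plume sits at x = vt; there the Gaussian factor is 1 and C_max = M/(n_e·A·√(4πDt)), where n_e·A is the pore area the mass is dissolved in.
√(4πDt) = √(4π × 0.0808 × 149) = 12.30 m, so C_max = 9.89/(0.43 × 12.4 × 12.30) = 0.151 kg/m³.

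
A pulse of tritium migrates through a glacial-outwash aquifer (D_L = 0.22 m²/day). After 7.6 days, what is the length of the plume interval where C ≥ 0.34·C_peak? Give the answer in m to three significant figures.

The plume is Gaussian with σ = √(2Dt) = √(2 × 0.22 × 7.6) = 1.829 m.
C/C_peak = exp(−Δx²/(2σ²)) = 0.34 ⇒ Δx = σ·√(−2 ln 0.34) = 1.829 × 1.469 = 2.687 m.
Width = 2Δx = 5.37 m.

5.37 m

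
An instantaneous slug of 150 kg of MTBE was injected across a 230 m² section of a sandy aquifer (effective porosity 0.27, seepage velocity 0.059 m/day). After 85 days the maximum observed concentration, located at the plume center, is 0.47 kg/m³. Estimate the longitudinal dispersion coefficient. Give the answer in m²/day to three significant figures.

0.0247 m²/day

At the plume center C_max = M/(n_e·A·√(4πDt)), so D = M²/(4πt·(n_e·A·C_max)²).
n_e·A·C_max = 0.27 × 230 × 0.47 = 29.19 kg/m.
D = 150²/(4π × 85 × 29.19²) = 0.0247 m²/day.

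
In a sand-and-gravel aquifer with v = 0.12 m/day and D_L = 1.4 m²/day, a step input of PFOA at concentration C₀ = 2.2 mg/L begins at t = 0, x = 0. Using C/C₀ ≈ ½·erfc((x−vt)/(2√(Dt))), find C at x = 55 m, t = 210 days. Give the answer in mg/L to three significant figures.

0.241 mg/L

For a continuous step input, C/C₀ ≈ ½·erfc((x−vt)/(2√(Dt))).
vt = 0.12 × 210 = 25.2 m and 2√(Dt) = 2√(1.4 × 210) = 34.29 m.
Argument (x−vt)/(2√(Dt)) = (55 − 25.2)/34.29 = 0.8691; ½·erfc(0.8691) = 0.1095.
C = 2.2 × 0.1095 = 0.241 mg/L.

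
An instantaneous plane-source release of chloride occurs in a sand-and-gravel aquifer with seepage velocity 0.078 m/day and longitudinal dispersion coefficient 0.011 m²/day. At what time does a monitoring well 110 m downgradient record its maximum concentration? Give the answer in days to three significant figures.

For the 1D instantaneous-source solution, setting ∂C/∂t = 0 at fixed x gives v²t² + 2Dt − x² = 0, so t = (√(D² + v²x²) − D)/v².
√(D² + v²x²) = √(0.011² + 0.078² × 110²) = 8.580; v² = 0.006084.
t = (8.580 − 0.011)/0.006084 = 1410 days (vs. the pure-advection estimate x/v = 1410 d).

1410 days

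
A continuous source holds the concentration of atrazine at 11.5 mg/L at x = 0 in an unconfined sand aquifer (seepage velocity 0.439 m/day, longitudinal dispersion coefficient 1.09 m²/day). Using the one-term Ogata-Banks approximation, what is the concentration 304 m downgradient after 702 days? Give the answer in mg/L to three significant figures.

For a continuous step input, C/C₀ ≈ ½·erfc((x−vt)/(2√(Dt))).
vt = 0.439 × 702 = 308.178 m and 2√(Dt) = 2√(1.09 × 702) = 55.32 m.
Argument (x−vt)/(2√(Dt)) = (304 − 308.178)/55.32 = -0.07552; ½·erfc(-0.07552) = 0.5425.
C = 11.5 × 0.5425 = 6.24 mg/L.

6.24 mg/L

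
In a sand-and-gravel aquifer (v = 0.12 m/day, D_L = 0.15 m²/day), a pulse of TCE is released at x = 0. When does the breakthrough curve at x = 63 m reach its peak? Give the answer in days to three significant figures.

515 days

For the 1D instantaneous-source solution, setting ∂C/∂t = 0 at fixed x gives v²t² + 2Dt − x² = 0, so t = (√(D² + v²x²) − D)/v².
√(D² + v²x²) = √(0.15² + 0.12² × 63²) = 7.561; v² = 0.0144.
t = (7.561 − 0.15)/0.0144 = 515 days (vs. the pure-advection estimate x/v = 525 d).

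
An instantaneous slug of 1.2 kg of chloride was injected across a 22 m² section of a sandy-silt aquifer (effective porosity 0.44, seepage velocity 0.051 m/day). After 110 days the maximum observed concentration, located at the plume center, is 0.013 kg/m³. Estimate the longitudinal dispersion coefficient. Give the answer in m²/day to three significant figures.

At the plume center C_max = M/(n_e·A·√(4πDt)), so D = M²/(4πt·(n_e·A·C_max)²).
n_e·A·C_max = 0.44 × 22 × 0.013 = 0.1258 kg/m.
D = 1.2²/(4π × 110 × 0.1258²) = 0.0658 m²/day.

0.0658 m²/day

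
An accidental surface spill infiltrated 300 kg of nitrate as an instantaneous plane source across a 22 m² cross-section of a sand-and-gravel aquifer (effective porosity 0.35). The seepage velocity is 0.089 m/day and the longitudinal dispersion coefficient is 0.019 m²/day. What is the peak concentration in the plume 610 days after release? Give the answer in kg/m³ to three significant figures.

The peak of an instantaneous 1D plume sits at x = vt; there the Gaussian factor is 1 and C_max = M/(n_e·A·√(4πDt)), where n_e·A is the pore area the mass is dissolved in.
√(4πDt) = √(4π × 0.019 × 610) = 12.07 m, so C_max = 300/(0.35 × 22 × 12.07) = 3.23 kg/m³.

3.23 kg/m³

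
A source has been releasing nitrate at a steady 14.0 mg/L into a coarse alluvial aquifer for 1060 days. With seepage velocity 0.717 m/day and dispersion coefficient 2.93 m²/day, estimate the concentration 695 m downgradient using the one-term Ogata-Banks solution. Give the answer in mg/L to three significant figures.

11.1 mg/L

For a continuous step input, C/C₀ ≈ ½·erfc((x−vt)/(2√(Dt))).
vt = 0.717 × 1060 = 760.02 m and 2√(Dt) = 2√(2.93 × 1060) = 111.5 m.
Argument (x−vt)/(2√(Dt)) = (695 − 760.02)/111.5 = -0.5831; ½·erfc(-0.5831) = 0.7952.
C = 14.0 × 0.7952 = 11.1 mg/L.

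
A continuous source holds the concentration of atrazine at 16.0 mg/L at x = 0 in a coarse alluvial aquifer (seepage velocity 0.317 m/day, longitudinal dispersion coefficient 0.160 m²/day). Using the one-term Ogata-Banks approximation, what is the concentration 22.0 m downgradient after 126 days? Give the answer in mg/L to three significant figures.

For a continuous step input, C/C₀ ≈ ½·erfc((x−vt)/(2√(Dt))).
vt = 0.317 × 126 = 39.942 m and 2√(Dt) = 2√(0.160 × 126) = 8.980 m.
Argument (x−vt)/(2√(Dt)) = (22.0 − 39.942)/8.980 = -1.998; ½·erfc(-1.998) = 0.9976.
C = 16.0 × 0.9976 = 16.0 mg/L.

16.0 mg/L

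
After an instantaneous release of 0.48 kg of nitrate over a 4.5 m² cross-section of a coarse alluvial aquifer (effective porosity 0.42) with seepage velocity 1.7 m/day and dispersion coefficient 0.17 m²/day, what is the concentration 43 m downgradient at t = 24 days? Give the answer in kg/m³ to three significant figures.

0.0264 kg/m³

For an instantaneous plane source, C(x,t) = M/(n_e·A·√(4πDt)) · exp(−(x−vt)²/(4Dt)), with n_e·A the pore (flow) area.
Plume center vt = 1.7 × 24 = 40.8 m, so the well at 43 m is 2.2 m downgradient of the peak.
√(4πDt) = 7.160 m, giving peak height M/(n_e·A·√(4πDt)) = 0.48/(0.42 × 4.5 × 7.160) = 0.03547 kg/m³.
(x−vt)²/(4Dt) = (2.2)²/(4 × 0.17 × 24) = 0.2966; exp(−0.2966) = 0.7433.
C = 0.03547 × 0.7433 = 0.0264 kg/m³.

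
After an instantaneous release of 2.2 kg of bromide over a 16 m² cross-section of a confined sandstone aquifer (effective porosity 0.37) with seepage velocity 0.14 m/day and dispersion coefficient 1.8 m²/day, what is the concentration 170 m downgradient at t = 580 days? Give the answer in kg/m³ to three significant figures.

For an instantaneous plane source, C(x,t) = M/(n_e·A·√(4πDt)) · exp(−(x−vt)²/(4Dt)), with n_e·A the pore (flow) area.
Plume center vt = 0.14 × 580 = 81.2 m, so the well at 170 m is 88.8 m downgradient of the peak.
√(4πDt) = 114.5 m, giving peak height M/(n_e·A·√(4πDt)) = 2.2/(0.37 × 16 × 114.5) = 0.003246 kg/m³.
(x−vt)²/(4Dt) = (88.8)²/(4 × 1.8 × 580) = 1.888; exp(−1.888) = 0.1514.
C = 0.003246 × 0.1514 = 0.000491 kg/m³.

0.000491 kg/m³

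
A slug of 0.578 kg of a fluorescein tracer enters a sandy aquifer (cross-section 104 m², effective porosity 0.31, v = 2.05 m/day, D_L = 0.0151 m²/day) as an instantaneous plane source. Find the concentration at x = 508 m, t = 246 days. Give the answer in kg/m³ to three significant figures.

For an instantaneous plane source, C(x,t) = M/(n_e·A·√(4πDt)) · exp(−(x−vt)²/(4Dt)), with n_e·A the pore (flow) area.
Plume center vt = 2.05 × 246 = 504.3 m, so the well at 508 m is 3.7 m downgradient of the peak.
√(4πDt) = 6.832 m, giving peak height M/(n_e·A·√(4πDt)) = 0.578/(0.31 × 104 × 6.832) = 0.002624 kg/m³.
(x−vt)²/(4Dt) = (3.7)²/(4 × 0.0151 × 246) = 0.9214; exp(−0.9214) = 0.3980.
C = 0.002624 × 0.3980 = 0.00104 kg/m³.

0.00104 kg/m³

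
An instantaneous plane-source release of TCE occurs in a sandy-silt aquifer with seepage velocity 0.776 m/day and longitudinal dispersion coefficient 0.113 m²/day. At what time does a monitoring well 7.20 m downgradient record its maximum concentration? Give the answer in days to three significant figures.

9.09 days

For the 1D instantaneous-source solution, setting ∂C/∂t = 0 at fixed x gives v²t² + 2Dt − x² = 0, so t = (√(D² + v²x²) − D)/v².
√(D² + v²x²) = √(0.113² + 0.776² × 7.20²) = 5.588; v² = 0.602176.
t = (5.588 − 0.113)/0.602176 = 9.09 days (vs. the pure-advection estimate x/v = 9.28 d).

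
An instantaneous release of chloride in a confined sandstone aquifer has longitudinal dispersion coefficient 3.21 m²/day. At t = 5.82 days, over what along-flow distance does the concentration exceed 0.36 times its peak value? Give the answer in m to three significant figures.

17.5 m

The plume is Gaussian with σ = √(2Dt) = √(2 × 3.21 × 5.82) = 6.113 m.
C/C_peak = exp(−Δx²/(2σ²)) = 0.36 ⇒ Δx = σ·√(−2 ln 0.36) = 6.113 × 1.429 = 8.735 m.
Width = 2Δx = 17.5 m.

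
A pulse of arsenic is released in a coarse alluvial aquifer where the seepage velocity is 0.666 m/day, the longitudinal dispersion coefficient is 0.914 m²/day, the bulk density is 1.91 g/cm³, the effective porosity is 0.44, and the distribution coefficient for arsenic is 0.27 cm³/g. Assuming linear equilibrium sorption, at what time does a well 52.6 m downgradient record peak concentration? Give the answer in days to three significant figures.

Retardation factor R = 1 + ρ_b·K_d/n = 1 + 1.91 × 0.27/0.44 = 2.172.
Sorption retards both mechanisms: v_R = v/R = 0.3066 m/day, D_R = D/R = 0.4208 m²/day.
Peak time from v_R²t² + 2D_R t − x² = 0: t = (√(D_R² + v_R²x²) − D_R)/v_R².
√(D_R² + v_R²x²) = √(0.4208² + 0.3066² × 52.6²) = 16.13; v_R² = 0.09400.
t = (16.13 − 0.4208)/0.09400 = 167 days.

167 days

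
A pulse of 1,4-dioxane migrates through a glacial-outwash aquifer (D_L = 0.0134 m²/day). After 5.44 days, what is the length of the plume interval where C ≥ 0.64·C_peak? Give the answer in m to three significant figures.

0.721 m

The plume is Gaussian with σ = √(2Dt) = √(2 × 0.0134 × 5.44) = 0.3818 m.
C/C_peak = exp(−Δx²/(2σ²)) = 0.64 ⇒ Δx = σ·√(−2 ln 0.64) = 0.3818 × 0.9448 = 0.3607 m.
Width = 2Δx = 0.721 m.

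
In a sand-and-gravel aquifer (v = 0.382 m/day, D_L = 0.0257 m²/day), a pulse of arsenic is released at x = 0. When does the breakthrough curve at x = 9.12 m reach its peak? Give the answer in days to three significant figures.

23.7 days

For the 1D instantaneous-source solution, setting ∂C/∂t = 0 at fixed x gives v²t² + 2Dt − x² = 0, so t = (√(D² + v²x²) − D)/v².
√(D² + v²x²) = √(0.0257² + 0.382² × 9.12²) = 3.484; v² = 0.145924.
t = (3.484 − 0.0257)/0.145924 = 23.7 days (vs. the pure-advection estimate x/v = 23.9 d).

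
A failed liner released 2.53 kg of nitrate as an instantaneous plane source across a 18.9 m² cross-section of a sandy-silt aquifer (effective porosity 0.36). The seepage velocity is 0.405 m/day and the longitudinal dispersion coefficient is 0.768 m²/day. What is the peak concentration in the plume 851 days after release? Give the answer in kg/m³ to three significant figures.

The peak of an instantaneous 1D plume sits at x = vt; there the Gaussian factor is 1 and C_max = M/(n_e·A·√(4πDt)), where n_e·A is the pore area the mass is dissolved in.
√(4πDt) = √(4π × 0.768 × 851) = 90.63 m, so C_max = 2.53/(0.36 × 18.9 × 90.63) = 0.00410 kg/m³.

0.00410 kg/m³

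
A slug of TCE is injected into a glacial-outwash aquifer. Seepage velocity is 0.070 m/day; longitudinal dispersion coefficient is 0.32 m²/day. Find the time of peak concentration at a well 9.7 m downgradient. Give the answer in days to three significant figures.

87.9 days

For the 1D instantaneous-source solution, setting ∂C/∂t = 0 at fixed x gives v²t² + 2Dt − x² = 0, so t = (√(D² + v²x²) − D)/v².
√(D² + v²x²) = √(0.32² + 0.070² × 9.7²) = 0.7506; v² = 0.0049.
t = (0.7506 − 0.32)/0.0049 = 87.9 days (vs. the pure-advection estimate x/v = 139 d).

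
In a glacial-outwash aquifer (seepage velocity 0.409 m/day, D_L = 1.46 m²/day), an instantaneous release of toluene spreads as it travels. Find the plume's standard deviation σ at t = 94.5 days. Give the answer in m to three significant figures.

16.6 m

Dispersive spreading gives a Gaussian with σ² = 2Dt; advection only shifts the center.
σ = √(2 × 1.46 × 94.5) = 16.6 m.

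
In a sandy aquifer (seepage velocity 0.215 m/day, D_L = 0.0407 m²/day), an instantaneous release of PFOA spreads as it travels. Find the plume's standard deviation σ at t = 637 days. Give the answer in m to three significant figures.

7.20 m

Dispersive spreading gives a Gaussian with σ² = 2Dt; advection only shifts the center.
σ = √(2 × 0.0407 × 637) = 7.20 m.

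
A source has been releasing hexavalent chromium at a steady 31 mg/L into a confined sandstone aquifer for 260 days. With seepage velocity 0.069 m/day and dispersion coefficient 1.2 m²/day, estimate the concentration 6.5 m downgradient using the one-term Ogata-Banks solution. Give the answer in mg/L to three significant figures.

21.0 mg/L

For a continuous step input, C/C₀ ≈ ½·erfc((x−vt)/(2√(Dt))).
vt = 0.069 × 260 = 17.94 m and 2√(Dt) = 2√(1.2 × 260) = 35.33 m.
Argument (x−vt)/(2√(Dt)) = (6.5 − 17.94)/35.33 = -0.3238; ½·erfc(-0.3238) = 0.6765.
C = 31 × 0.6765 = 21.0 mg/L.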